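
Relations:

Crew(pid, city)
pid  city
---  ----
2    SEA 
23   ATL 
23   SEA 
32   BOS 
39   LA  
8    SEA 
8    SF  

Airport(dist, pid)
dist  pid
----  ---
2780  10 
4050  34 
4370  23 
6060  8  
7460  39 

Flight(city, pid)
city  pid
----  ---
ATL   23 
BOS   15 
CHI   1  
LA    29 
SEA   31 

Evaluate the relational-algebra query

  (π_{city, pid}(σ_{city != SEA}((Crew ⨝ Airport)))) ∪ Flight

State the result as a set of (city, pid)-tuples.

{(ATL, 23), (BOS, 15), (CHI, 1), (LA, 29), (LA, 39), (SEA, 31), (SF, 8)}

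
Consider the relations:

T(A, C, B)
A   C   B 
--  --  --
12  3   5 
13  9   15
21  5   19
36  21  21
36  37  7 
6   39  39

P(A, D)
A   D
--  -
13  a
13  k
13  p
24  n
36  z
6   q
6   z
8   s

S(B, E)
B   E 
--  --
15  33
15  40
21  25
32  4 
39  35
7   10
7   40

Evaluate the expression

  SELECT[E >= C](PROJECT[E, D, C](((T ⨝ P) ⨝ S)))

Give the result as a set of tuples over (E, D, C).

{(25, z, 21), (33, a, 9), (33, k, 9), (33, p, 9), (40, a, 9), (40, k, 9), (40, p, 9), (40, z, 37)}

T ⋈ P (natural join on A): {(13, 9, 15, a), (13, 9, 15, k), (13, 9, 15, p), (36, 21, 21, z), (36, 37, 7, z), (6, 39, 39, q), (6, 39, 39, z)}
(T ⨝ P) ⋈ S (natural join on B): {(13, 9, 15, a, 33), (13, 9, 15, a, 40), (13, 9, 15, k, 33), (13, 9, 15, k, 40), (13, 9, 15, p, 33), (13, 9, 15, p, 40), (36, 21, 21, z, 25), (36, 37, 7, z, 10), (36, 37, 7, z, 40), (6, 39, 39, q, 35), (6, 39, 39, z, 35)}
π_{E, D, C} gives {(10, z, 37), (25, z, 21), (33, a, 9), (33, k, 9), (33, p, 9), (35, q, 39), (35, z, 39), (40, a, 9), (40, k, 9), (40, p, 9), (40, z, 37)}.
σ[E >= C]: keep tuples satisfying E >= C → {(25, z, 21), (33, a, 9), (33, k, 9), (33, p, 9), (40, a, 9), (40, k, 9), (40, p, 9), (40, z, 37)}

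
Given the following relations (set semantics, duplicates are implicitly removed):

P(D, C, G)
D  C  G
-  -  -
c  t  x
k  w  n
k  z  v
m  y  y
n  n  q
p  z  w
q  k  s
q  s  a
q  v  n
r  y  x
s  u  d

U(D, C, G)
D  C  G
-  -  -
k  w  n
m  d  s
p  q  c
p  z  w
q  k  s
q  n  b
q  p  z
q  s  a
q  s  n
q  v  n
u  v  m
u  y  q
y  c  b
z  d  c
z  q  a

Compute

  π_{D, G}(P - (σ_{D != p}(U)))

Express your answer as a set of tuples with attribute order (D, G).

{(c, x), (k, v), (m, y), (n, q), (p, w), (r, x), (s, d)}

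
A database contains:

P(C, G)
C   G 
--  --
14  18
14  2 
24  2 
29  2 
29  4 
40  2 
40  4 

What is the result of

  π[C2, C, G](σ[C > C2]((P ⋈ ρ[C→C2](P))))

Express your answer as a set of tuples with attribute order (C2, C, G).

{(14, 24, 2), (14, 29, 2), (14, 40, 2), (24, 29, 2), (24, 40, 2), (29, 40, 2), (29, 40, 4)}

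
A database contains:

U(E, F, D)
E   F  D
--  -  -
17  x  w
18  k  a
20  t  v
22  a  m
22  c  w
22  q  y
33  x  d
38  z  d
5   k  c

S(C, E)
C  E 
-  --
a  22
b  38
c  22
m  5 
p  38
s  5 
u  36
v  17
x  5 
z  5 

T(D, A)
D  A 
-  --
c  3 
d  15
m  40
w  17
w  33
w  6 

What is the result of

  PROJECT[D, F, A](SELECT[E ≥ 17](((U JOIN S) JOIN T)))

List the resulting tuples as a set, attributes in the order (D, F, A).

{(d, z, 15), (m, a, 40), (w, c, 17), (w, c, 33), (w, c, 6), (w, x, 17), (w, x, 33), (w, x, 6)}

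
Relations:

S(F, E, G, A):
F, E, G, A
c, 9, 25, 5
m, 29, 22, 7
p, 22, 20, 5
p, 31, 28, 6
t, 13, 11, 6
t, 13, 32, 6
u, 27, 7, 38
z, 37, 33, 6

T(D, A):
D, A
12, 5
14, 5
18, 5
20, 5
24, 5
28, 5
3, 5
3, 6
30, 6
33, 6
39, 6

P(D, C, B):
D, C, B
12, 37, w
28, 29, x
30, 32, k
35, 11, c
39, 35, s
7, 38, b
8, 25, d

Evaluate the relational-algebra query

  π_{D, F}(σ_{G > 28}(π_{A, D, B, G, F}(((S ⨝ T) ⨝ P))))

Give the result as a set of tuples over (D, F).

{(30, t), (30, z), (39, t), (39, z)}

Joining S and T on A yields {(c, 9, 25, 5, 12), (c, 9, 25, 5, 14), (c, 9, 25, 5, 18), (c, 9, 25, 5, 20), (c, 9, 25, 5, 24), (c, 9, 25, 5, 28), (c, 9, 25, 5, 3), (p, 22, 20, 5, 12), (p, 22, 20, 5, 14), (p, 22, 20, 5, 18), (p, 22, 20, 5, 20), (p, 22, 20, 5, 24), (p, 22, 20, 5, 28), (p, 22, 20, 5, 3), (p, 31, 28, 6, 3), (p, 31, 28, 6, 30), (p, 31, 28, 6, 33), (p, 31, 28, 6, 39), (t, 13, 11, 6, 3), (t, 13, 11, 6, 30), (t, 13, 11, 6, 33), (t, 13, 11, 6, 39), (t, 13, 32, 6, 3), (t, 13, 32, 6, 30), (t, 13, 32, 6, 33), (t, 13, 32, 6, 39), (z, 37, 33, 6, 3), (z, 37, 33, 6, 30), (z, 37, 33, 6, 33), (z, 37, 33, 6, 39)}.
Joining (S ⨝ T) and P on D yields {(c, 9, 25, 5, 12, 37, w), (c, 9, 25, 5, 28, 29, x), (p, 22, 20, 5, 12, 37, w), (p, 22, 20, 5, 28, 29, x), (p, 31, 28, 6, 30, 32, k), (p, 31, 28, 6, 39, 35, s), (t, 13, 11, 6, 30, 32, k), (t, 13, 11, 6, 39, 35, s), (t, 13, 32, 6, 30, 32, k), (t, 13, 32, 6, 39, 35, s), (z, 37, 33, 6, 30, 32, k), (z, 37, 33, 6, 39, 35, s)}.
Keep only column(s) A, D, B, G, F: {(5, 12, w, 20, p), (5, 12, w, 25, c), (5, 28, x, 20, p), (5, 28, x, 25, c), (6, 30, k, 11, t), (6, 30, k, 28, p), (6, 30, k, 32, t), (6, 30, k, 33, z), (6, 39, s, 11, t), (6, 39, s, 28, p), (6, 39, s, 32, t), (6, 39, s, 33, z)}
Selection G > 28: {(6, 30, k, 32, t), (6, 30, k, 33, z), (6, 39, s, 32, t), (6, 39, s, 33, z)}
Keep only column(s) D, F: {(30, t), (30, z), (39, t), (39, z)}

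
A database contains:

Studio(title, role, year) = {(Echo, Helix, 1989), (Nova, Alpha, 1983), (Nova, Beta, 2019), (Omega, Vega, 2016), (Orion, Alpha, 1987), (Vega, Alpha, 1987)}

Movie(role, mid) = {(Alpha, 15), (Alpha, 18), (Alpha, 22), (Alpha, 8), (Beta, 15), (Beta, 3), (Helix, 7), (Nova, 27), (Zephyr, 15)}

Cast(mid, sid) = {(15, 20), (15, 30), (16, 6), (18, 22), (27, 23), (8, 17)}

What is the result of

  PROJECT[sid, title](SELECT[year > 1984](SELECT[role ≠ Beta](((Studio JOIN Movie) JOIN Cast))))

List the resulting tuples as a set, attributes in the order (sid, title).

Joining Studio and Movie on role yields {(Echo, Helix, 1989, 7), (Nova, Alpha, 1983, 15), (Nova, Alpha, 1983, 18), (Nova, Alpha, 1983, 22), (Nova, Alpha, 1983, 8), (Nova, Beta, 2019, 15), (Nova, Beta, 2019, 3), (Orion, Alpha, 1987, 15), (Orion, Alpha, 1987, 18), (Orion, Alpha, 1987, 22), (Orion, Alpha, 1987, 8), (Vega, Alpha, 1987, 15), (Vega, Alpha, 1987, 18), (Vega, Alpha, 1987, 22), (Vega, Alpha, 1987, 8)}.
Joining (Studio JOIN Movie) and Cast on mid yields {(Nova, Alpha, 1983, 15, 20), (Nova, Alpha, 1983, 15, 30), (Nova, Alpha, 1983, 18, 22), (Nova, Alpha, 1983, 8, 17), (Nova, Beta, 2019, 15, 20), (Nova, Beta, 2019, 15, 30), (Orion, Alpha, 1987, 15, 20), (Orion, Alpha, 1987, 15, 30), (Orion, Alpha, 1987, 18, 22), (Orion, Alpha, 1987, 8, 17), (Vega, Alpha, 1987, 15, 20), (Vega, Alpha, 1987, 15, 30), (Vega, Alpha, 1987, 18, 22), (Vega, Alpha, 1987, 8, 17)}.
Apply σ_{role ≠ Beta}; surviving tuples: {(Nova, Alpha, 1983, 15, 20), (Nova, Alpha, 1983, 15, 30), (Nova, Alpha, 1983, 18, 22), (Nova, Alpha, 1983, 8, 17), (Orion, Alpha, 1987, 15, 20), (Orion, Alpha, 1987, 15, 30), (Orion, Alpha, 1987, 18, 22), (Orion, Alpha, 1987, 8, 17), (Vega, Alpha, 1987, 15, 20), (Vega, Alpha, 1987, 15, 30), (Vega, Alpha, 1987, 18, 22), (Vega, Alpha, 1987, 8, 17)}
Apply σ_{year > 1984}; surviving tuples: {(Orion, Alpha, 1987, 15, 20), (Orion, Alpha, 1987, 15, 30), (Orion, Alpha, 1987, 18, 22), (Orion, Alpha, 1987, 8, 17), (Vega, Alpha, 1987, 15, 20), (Vega, Alpha, 1987, 15, 30), (Vega, Alpha, 1987, 18, 22), (Vega, Alpha, 1987, 8, 17)}
Projecting to sid, title: {(17, Orion), (17, Vega), (20, Orion), (20, Vega), (22, Orion), (22, Vega), (30, Orion), (30, Vega)}

{(17, Orion), (17, Vega), (20, Orion), (20, Vega), (22, Orion), (22, Vega), (30, Orion), (30, Vega)}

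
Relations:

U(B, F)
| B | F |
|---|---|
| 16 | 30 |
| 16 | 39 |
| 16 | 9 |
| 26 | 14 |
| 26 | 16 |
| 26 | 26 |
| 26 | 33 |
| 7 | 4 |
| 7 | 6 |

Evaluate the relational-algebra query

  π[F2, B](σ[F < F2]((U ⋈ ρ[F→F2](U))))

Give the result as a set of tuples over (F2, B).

ρ[F→F2]: schema becomes (B, F2); tuples unchanged.
Joining U and ρ[F→F2](U) on B yields {(16, 30, 30), (16, 30, 39), (16, 30, 9), (16, 39, 30), (16, 39, 39), (16, 39, 9), (16, 9, 30), (16, 9, 39), (16, 9, 9), (26, 14, 14), (26, 14, 16), (26, 14, 26), (26, 14, 33), (26, 16, 14), (26, 16, 16), (26, 16, 26), (26, 16, 33), (26, 26, 14), (26, 26, 16), (26, 26, 26), (26, 26, 33), (26, 33, 14), (26, 33, 16), (26, 33, 26), (26, 33, 33), (7, 4, 4), (7, 4, 6), (7, 6, 4), (7, 6, 6)}.
Apply σ_{F < F2}; surviving tuples: {(16, 30, 39), (16, 9, 30), (16, 9, 39), (26, 14, 16), (26, 14, 26), (26, 14, 33), (26, 16, 26), (26, 16, 33), (26, 26, 33), (7, 4, 6)}
π_{F2, B} gives {(16, 26), (26, 26), (30, 16), (33, 26), (39, 16), (6, 7)} (4 duplicate(s) eliminated).

{(16, 26), (26, 26), (30, 16), (33, 26), (39, 16), (6, 7)}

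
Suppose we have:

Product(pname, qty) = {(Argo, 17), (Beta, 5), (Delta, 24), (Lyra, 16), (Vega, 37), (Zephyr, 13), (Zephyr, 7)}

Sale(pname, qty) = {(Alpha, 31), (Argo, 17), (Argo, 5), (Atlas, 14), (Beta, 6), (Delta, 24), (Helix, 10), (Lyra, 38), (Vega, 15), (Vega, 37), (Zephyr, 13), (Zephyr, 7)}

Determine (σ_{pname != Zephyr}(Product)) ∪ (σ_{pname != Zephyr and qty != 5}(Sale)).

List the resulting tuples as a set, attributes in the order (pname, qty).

{(Alpha, 31), (Argo, 17), (Atlas, 14), (Beta, 5), (Beta, 6), (Delta, 24), (Helix, 10), (Lyra, 16), (Lyra, 38), (Vega, 15), (Vega, 37)}

Filtering on pname != Zephyr leaves {(Argo, 17), (Beta, 5), (Delta, 24), (Lyra, 16), (Vega, 37)}.
Filtering on pname != Zephyr and qty != 5 leaves {(Alpha, 31), (Argo, 17), (Atlas, 14), (Beta, 6), (Delta, 24), (Helix, 10), (Lyra, 38), (Vega, 15), (Vega, 37)}.
Set union of the two operands is {(Alpha, 31), (Argo, 17), (Atlas, 14), (Beta, 5), (Beta, 6), (Delta, 24), (Helix, 10), (Lyra, 16), (Lyra, 38), (Vega, 15), (Vega, 37)}.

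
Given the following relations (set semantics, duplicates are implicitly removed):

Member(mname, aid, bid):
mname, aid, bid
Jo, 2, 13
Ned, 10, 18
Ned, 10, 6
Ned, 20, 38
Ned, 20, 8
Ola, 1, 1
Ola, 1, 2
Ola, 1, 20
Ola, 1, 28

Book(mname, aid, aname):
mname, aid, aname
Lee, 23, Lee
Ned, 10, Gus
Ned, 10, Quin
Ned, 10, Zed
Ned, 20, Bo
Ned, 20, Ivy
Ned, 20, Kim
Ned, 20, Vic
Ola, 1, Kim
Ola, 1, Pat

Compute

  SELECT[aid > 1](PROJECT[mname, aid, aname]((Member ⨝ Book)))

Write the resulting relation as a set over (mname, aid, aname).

Member ⋈ Book (natural join on mname, aid): {(Ned, 10, 18, Gus), (Ned, 10, 18, Quin), (Ned, 10, 18, Zed), (Ned, 10, 6, Gus), (Ned, 10, 6, Quin), (Ned, 10, 6, Zed), (Ned, 20, 38, Bo), (Ned, 20, 38, Ivy), (Ned, 20, 38, Kim), (Ned, 20, 38, Vic), (Ned, 20, 8, Bo), (Ned, 20, 8, Ivy), (Ned, 20, 8, Kim), (Ned, 20, 8, Vic), (Ola, 1, 1, Kim), (Ola, 1, 1, Pat), (Ola, 1, 2, Kim), (Ola, 1, 2, Pat), (Ola, 1, 20, Kim), (Ola, 1, 20, Pat), (Ola, 1, 28, Kim), (Ola, 1, 28, Pat)}
π[mname, aid, aname]: project onto (mname, aid, aname) (13 duplicate(s) eliminated) → {(Ned, 10, Gus), (Ned, 10, Quin), (Ned, 10, Zed), (Ned, 20, Bo), (Ned, 20, Ivy), (Ned, 20, Kim), (Ned, 20, Vic), (Ola, 1, Kim), (Ola, 1, Pat)}
Selection aid > 1: {(Ned, 10, Gus), (Ned, 10, Quin), (Ned, 10, Zed), (Ned, 20, Bo), (Ned, 20, Ivy), (Ned, 20, Kim), (Ned, 20, Vic)}

{(Ned, 10, Gus), (Ned, 10, Quin), (Ned, 10, Zed), (Ned, 20, Bo), (Ned, 20, Ivy), (Ned, 20, Kim), (Ned, 20, Vic)}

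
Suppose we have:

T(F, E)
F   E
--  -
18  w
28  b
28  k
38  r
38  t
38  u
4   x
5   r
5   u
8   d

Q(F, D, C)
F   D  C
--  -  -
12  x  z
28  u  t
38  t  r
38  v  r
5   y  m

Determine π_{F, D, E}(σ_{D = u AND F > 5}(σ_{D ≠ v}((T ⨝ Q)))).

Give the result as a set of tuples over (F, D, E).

{(28, u, b), (28, u, k)}

Joining T and Q on F yields {(28, b, u, t), (28, k, u, t), (38, r, t, r), (38, r, v, r), (38, t, t, r), (38, t, v, r), (38, u, t, r), (38, u, v, r), (5, r, y, m), (5, u, y, m)}.
Filtering on D ≠ v leaves {(28, b, u, t), (28, k, u, t), (38, r, t, r), (38, t, t, r), (38, u, t, r), (5, r, y, m), (5, u, y, m)}.
Filtering on D = u AND F > 5 leaves {(28, b, u, t), (28, k, u, t)}.
π[F, D, E]: project onto (F, D, E) → {(28, u, b), (28, u, k)}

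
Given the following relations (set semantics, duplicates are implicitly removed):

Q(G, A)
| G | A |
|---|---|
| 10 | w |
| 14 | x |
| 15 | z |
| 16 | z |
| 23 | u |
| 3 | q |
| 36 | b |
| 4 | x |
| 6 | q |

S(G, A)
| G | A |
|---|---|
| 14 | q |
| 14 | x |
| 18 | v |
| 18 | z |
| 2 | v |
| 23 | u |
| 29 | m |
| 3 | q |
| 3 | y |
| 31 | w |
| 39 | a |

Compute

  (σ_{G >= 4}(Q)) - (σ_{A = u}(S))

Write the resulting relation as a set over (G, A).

Apply σ_{G >= 4}; surviving tuples: {(10, w), (14, x), (15, z), (16, z), (23, u), (36, b), (4, x), (6, q)}
Apply σ_{A = u}; surviving tuples: {(23, u)}
Difference: {(10, w), (14, x), (15, z), (16, z), (23, u), (36, b), (4, x), (6, q)} with {(23, u)} → {(10, w), (14, x), (15, z), (16, z), (36, b), (4, x), (6, q)}

{(10, w), (14, x), (15, z), (16, z), (36, b), (4, x), (6, q)}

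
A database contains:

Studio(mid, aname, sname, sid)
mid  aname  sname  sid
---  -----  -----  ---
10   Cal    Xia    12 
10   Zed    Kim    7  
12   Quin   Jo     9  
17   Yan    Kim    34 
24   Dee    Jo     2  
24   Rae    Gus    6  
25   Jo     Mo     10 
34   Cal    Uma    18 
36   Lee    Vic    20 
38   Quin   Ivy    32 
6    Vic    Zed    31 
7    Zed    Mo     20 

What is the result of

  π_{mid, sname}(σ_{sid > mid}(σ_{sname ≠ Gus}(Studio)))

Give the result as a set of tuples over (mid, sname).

{(10, Xia), (17, Kim), (6, Zed), (7, Mo)}

Filtering on sname ≠ Gus leaves {(10, Cal, Xia, 12), (10, Zed, Kim, 7), (12, Quin, Jo, 9), (17, Yan, Kim, 34), (24, Dee, Jo, 2), (25, Jo, Mo, 10), (34, Cal, Uma, 18), (36, Lee, Vic, 20), (38, Quin, Ivy, 32), (6, Vic, Zed, 31), (7, Zed, Mo, 20)}.
Filtering on sid > mid leaves {(10, Cal, Xia, 12), (17, Yan, Kim, 34), (6, Vic, Zed, 31), (7, Zed, Mo, 20)}.
Projecting to mid, sname: {(10, Xia), (17, Kim), (6, Zed), (7, Mo)}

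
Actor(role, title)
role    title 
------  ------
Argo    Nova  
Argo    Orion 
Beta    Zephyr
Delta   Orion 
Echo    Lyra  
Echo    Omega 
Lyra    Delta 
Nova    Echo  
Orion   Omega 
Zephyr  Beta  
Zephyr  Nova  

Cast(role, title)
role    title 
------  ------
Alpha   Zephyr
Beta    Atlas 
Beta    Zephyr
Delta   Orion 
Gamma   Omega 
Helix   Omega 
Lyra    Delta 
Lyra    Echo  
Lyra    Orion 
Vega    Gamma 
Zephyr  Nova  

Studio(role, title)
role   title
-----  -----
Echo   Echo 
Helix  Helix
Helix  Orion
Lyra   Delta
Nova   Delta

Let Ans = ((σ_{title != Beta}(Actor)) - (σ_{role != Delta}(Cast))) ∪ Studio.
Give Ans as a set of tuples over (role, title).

{(Argo, Nova), (Argo, Orion), (Delta, Orion), (Echo, Echo), (Echo, Lyra), (Echo, Omega), (Helix, Helix), (Helix, Orion), (Lyra, Delta), (Nova, Delta), (Nova, Echo), (Orion, Omega)}

Apply σ_{title != Beta}; surviving tuples: {(Argo, Nova), (Argo, Orion), (Beta, Zephyr), (Delta, Orion), (Echo, Lyra), (Echo, Omega), (Lyra, Delta), (Nova, Echo), (Orion, Omega), (Zephyr, Nova)}
Apply σ_{role != Delta}; surviving tuples: {(Alpha, Zephyr), (Beta, Atlas), (Beta, Zephyr), (Gamma, Omega), (Helix, Omega), (Lyra, Delta), (Lyra, Echo), (Lyra, Orion), (Vega, Gamma), (Zephyr, Nova)}
Difference: {(Argo, Nova), (Argo, Orion), (Beta, Zephyr), (Delta, Orion), (Echo, Lyra), (Echo, Omega), (Lyra, Delta), (Nova, Echo), (Orion, Omega), (Zephyr, Nova)} with {(Alpha, Zephyr), (Beta, Atlas), (Beta, Zephyr), (Gamma, Omega), (Helix, Omega), (Lyra, Delta), (Lyra, Echo), (Lyra, Orion), (Vega, Gamma), (Zephyr, Nova)} → {(Argo, Nova), (Argo, Orion), (Delta, Orion), (Echo, Lyra), (Echo, Omega), (Nova, Echo), (Orion, Omega)}
Union: {(Argo, Nova), (Argo, Orion), (Delta, Orion), (Echo, Lyra), (Echo, Omega), (Nova, Echo), (Orion, Omega)} with {(Echo, Echo), (Helix, Helix), (Helix, Orion), (Lyra, Delta), (Nova, Delta)} → {(Argo, Nova), (Argo, Orion), (Delta, Orion), (Echo, Echo), (Echo, Lyra), (Echo, Omega), (Helix, Helix), (Helix, Orion), (Lyra, Delta), (Nova, Delta), (Nova, Echo), (Orion, Omega)}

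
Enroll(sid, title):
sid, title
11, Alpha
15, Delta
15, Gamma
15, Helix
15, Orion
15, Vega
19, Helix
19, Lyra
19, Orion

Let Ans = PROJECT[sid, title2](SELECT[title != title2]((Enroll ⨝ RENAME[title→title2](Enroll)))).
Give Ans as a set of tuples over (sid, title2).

ρ[title→title2]: schema becomes (sid, title2); tuples unchanged.
Joining Enroll and RENAME[title→title2](Enroll) on sid yields {(11, Alpha, Alpha), (15, Delta, Delta), (15, Delta, Gamma), (15, Delta, Helix), (15, Delta, Orion), (15, Delta, Vega), (15, Gamma, Delta), (15, Gamma, Gamma), (15, Gamma, Helix), (15, Gamma, Orion), (15, Gamma, Vega), (15, Helix, Delta), (15, Helix, Gamma), (15, Helix, Helix), (15, Helix, Orion), (15, Helix, Vega), (15, Orion, Delta), (15, Orion, Gamma), (15, Orion, Helix), (15, Orion, Orion), (15, Orion, Vega), (15, Vega, Delta), (15, Vega, Gamma), (15, Vega, Helix), (15, Vega, Orion), (15, Vega, Vega), (19, Helix, Helix), (19, Helix, Lyra), (19, Helix, Orion), (19, Lyra, Helix), (19, Lyra, Lyra), (19, Lyra, Orion), (19, Orion, Helix), (19, Orion, Lyra), (19, Orion, Orion)}.
Filtering on title != title2 leaves {(15, Delta, Gamma), (15, Delta, Helix), (15, Delta, Orion), (15, Delta, Vega), (15, Gamma, Delta), (15, Gamma, Helix), (15, Gamma, Orion), (15, Gamma, Vega), (15, Helix, Delta), (15, Helix, Gamma), (15, Helix, Orion), (15, Helix, Vega), (15, Orion, Delta), (15, Orion, Gamma), (15, Orion, Helix), (15, Orion, Vega), (15, Vega, Delta), (15, Vega, Gamma), (15, Vega, Helix), (15, Vega, Orion), (19, Helix, Lyra), (19, Helix, Orion), (19, Lyra, Helix), (19, Lyra, Orion), (19, Orion, Helix), (19, Orion, Lyra)}.
π_{sid, title2} gives {(15, Delta), (15, Gamma), (15, Helix), (15, Orion), (15, Vega), (19, Helix), (19, Lyra), (19, Orion)} (18 duplicate(s) eliminated).

{(15, Delta), (15, Gamma), (15, Helix), (15, Orion), (15, Vega), (19, Helix), (19, Lyra), (19, Orion)}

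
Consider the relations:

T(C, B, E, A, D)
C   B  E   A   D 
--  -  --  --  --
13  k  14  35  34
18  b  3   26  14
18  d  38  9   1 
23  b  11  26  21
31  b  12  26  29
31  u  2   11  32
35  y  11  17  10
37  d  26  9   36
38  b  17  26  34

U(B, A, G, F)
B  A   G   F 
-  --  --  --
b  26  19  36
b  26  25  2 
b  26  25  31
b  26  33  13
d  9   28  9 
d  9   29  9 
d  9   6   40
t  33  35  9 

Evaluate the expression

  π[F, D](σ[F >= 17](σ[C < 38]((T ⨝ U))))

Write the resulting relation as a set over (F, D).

Joining T and U on B, A yields {(18, b, 3, 26, 14, 19, 36), (18, b, 3, 26, 14, 25, 2), (18, b, 3, 26, 14, 25, 31), (18, b, 3, 26, 14, 33, 13), (18, d, 38, 9, 1, 28, 9), (18, d, 38, 9, 1, 29, 9), (18, d, 38, 9, 1, 6, 40), (23, b, 11, 26, 21, 19, 36), (23, b, 11, 26, 21, 25, 2), (23, b, 11, 26, 21, 25, 31), (23, b, 11, 26, 21, 33, 13), (31, b, 12, 26, 29, 19, 36), (31, b, 12, 26, 29, 25, 2), (31, b, 12, 26, 29, 25, 31), (31, b, 12, 26, 29, 33, 13), (37, d, 26, 9, 36, 28, 9), (37, d, 26, 9, 36, 29, 9), (37, d, 26, 9, 36, 6, 40), (38, b, 17, 26, 34, 19, 36), (38, b, 17, 26, 34, 25, 2), (38, b, 17, 26, 34, 25, 31), (38, b, 17, 26, 34, 33, 13)}.
Filtering on C < 38 leaves {(18, b, 3, 26, 14, 19, 36), (18, b, 3, 26, 14, 25, 2), (18, b, 3, 26, 14, 25, 31), (18, b, 3, 26, 14, 33, 13), (18, d, 38, 9, 1, 28, 9), (18, d, 38, 9, 1, 29, 9), (18, d, 38, 9, 1, 6, 40), (23, b, 11, 26, 21, 19, 36), (23, b, 11, 26, 21, 25, 2), (23, b, 11, 26, 21, 25, 31), (23, b, 11, 26, 21, 33, 13), (31, b, 12, 26, 29, 19, 36), (31, b, 12, 26, 29, 25, 2), (31, b, 12, 26, 29, 25, 31), (31, b, 12, 26, 29, 33, 13), (37, d, 26, 9, 36, 28, 9), (37, d, 26, 9, 36, 29, 9), (37, d, 26, 9, 36, 6, 40)}.
Filtering on F >= 17 leaves {(18, b, 3, 26, 14, 19, 36), (18, b, 3, 26, 14, 25, 31), (18, d, 38, 9, 1, 6, 40), (23, b, 11, 26, 21, 19, 36), (23, b, 11, 26, 21, 25, 31), (31, b, 12, 26, 29, 19, 36), (31, b, 12, 26, 29, 25, 31), (37, d, 26, 9, 36, 6, 40)}.
Keep only column(s) F, D: {(31, 14), (31, 21), (31, 29), (36, 14), (36, 21), (36, 29), (40, 1), (40, 36)}

{(31, 14), (31, 21), (31, 29), (36, 14), (36, 21), (36, 29), (40, 1), (40, 36)}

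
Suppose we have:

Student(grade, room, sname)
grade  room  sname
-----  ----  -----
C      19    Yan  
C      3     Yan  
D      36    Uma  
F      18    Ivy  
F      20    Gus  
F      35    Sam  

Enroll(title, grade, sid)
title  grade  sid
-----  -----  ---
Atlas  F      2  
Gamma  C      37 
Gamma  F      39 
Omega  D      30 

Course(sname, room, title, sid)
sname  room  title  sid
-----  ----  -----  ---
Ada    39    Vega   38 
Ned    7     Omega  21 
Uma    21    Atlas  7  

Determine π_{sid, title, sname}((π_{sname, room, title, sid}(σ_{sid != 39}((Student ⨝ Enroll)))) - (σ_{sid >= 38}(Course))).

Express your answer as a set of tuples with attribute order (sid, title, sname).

{(2, Atlas, Gus), (2, Atlas, Ivy), (2, Atlas, Sam), (30, Omega, Uma), (37, Gamma, Yan)}

Natural join on grade: {(C, 19, Yan, Gamma, 37), (C, 3, Yan, Gamma, 37), (D, 36, Uma, Omega, 30), (F, 18, Ivy, Atlas, 2), (F, 18, Ivy, Gamma, 39), (F, 20, Gus, Atlas, 2), (F, 20, Gus, Gamma, 39), (F, 35, Sam, Atlas, 2), (F, 35, Sam, Gamma, 39)}
Selection sid != 39: {(C, 19, Yan, Gamma, 37), (C, 3, Yan, Gamma, 37), (D, 36, Uma, Omega, 30), (F, 18, Ivy, Atlas, 2), (F, 20, Gus, Atlas, 2), (F, 35, Sam, Atlas, 2)}
π_{sname, room, title, sid} gives {(Gus, 20, Atlas, 2), (Ivy, 18, Atlas, 2), (Sam, 35, Atlas, 2), (Uma, 36, Omega, 30), (Yan, 19, Gamma, 37), (Yan, 3, Gamma, 37)}.
Selection sid >= 38: {(Ada, 39, Vega, 38)}
Difference: {(Gus, 20, Atlas, 2), (Ivy, 18, Atlas, 2), (Sam, 35, Atlas, 2), (Uma, 36, Omega, 30), (Yan, 19, Gamma, 37), (Yan, 3, Gamma, 37)} with {(Ada, 39, Vega, 38)} → {(Gus, 20, Atlas, 2), (Ivy, 18, Atlas, 2), (Sam, 35, Atlas, 2), (Uma, 36, Omega, 30), (Yan, 19, Gamma, 37), (Yan, 3, Gamma, 37)}
π_{sid, title, sname} gives {(2, Atlas, Gus), (2, Atlas, Ivy), (2, Atlas, Sam), (30, Omega, Uma), (37, Gamma, Yan)} (1 duplicate(s) eliminated).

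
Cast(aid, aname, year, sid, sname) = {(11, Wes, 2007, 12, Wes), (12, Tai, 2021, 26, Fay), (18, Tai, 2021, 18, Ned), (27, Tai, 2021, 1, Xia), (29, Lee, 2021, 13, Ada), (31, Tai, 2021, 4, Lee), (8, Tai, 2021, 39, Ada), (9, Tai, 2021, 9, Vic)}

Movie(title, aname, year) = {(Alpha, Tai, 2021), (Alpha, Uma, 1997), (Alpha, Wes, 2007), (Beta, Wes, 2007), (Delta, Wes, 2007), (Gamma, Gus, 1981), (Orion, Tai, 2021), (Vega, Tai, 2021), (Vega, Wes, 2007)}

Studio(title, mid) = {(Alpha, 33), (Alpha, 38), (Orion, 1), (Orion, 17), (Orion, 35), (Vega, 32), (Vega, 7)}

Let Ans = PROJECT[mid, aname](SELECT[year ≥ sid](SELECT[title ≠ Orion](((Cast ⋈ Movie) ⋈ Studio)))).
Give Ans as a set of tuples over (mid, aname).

{(32, Tai), (32, Wes), (33, Tai), (33, Wes), (38, Tai), (38, Wes), (7, Tai), (7, Wes)}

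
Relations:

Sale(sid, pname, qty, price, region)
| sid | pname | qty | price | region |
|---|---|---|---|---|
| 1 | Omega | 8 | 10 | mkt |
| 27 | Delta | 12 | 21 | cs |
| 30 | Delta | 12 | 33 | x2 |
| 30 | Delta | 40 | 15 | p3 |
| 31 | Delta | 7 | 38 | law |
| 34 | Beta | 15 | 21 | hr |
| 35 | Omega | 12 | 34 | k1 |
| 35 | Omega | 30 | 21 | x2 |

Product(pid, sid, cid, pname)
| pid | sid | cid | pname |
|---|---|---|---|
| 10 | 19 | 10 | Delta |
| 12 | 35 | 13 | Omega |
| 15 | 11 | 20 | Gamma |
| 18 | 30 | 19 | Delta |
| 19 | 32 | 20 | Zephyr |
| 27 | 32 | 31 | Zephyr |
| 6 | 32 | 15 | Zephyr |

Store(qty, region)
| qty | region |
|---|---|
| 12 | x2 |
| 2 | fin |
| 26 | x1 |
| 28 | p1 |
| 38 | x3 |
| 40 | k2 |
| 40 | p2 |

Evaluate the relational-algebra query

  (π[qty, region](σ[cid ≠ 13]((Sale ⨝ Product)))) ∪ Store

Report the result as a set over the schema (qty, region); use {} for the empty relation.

Joining Sale and Product on sid, pname yields {(30, Delta, 12, 33, x2, 18, 19), (30, Delta, 40, 15, p3, 18, 19), (35, Omega, 12, 34, k1, 12, 13), (35, Omega, 30, 21, x2, 12, 13)}.
Apply σ_{cid ≠ 13}; surviving tuples: {(30, Delta, 12, 33, x2, 18, 19), (30, Delta, 40, 15, p3, 18, 19)}
Keep only column(s) qty, region: {(12, x2), (40, p3)}
Taking the union: {(12, x2), (2, fin), (26, x1), (28, p1), (38, x3), (40, k2), (40, p2), (40, p3)}

{(12, x2), (2, fin), (26, x1), (28, p1), (38, x3), (40, k2), (40, p2), (40, p3)}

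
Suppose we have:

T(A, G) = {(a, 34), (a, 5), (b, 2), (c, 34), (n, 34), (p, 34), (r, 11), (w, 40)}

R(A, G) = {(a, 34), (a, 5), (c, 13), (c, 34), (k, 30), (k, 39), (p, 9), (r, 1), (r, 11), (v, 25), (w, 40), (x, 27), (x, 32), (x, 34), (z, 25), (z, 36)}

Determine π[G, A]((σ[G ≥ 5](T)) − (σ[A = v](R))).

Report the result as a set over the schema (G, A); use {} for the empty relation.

{(11, r), (34, a), (34, c), (34, n), (34, p), (40, w), (5, a)}

Filtering on G ≥ 5 leaves {(a, 34), (a, 5), (c, 34), (n, 34), (p, 34), (r, 11), (w, 40)}.
Filtering on A = v leaves {(v, 25)}.
Taking the difference: {(a, 34), (a, 5), (c, 34), (n, 34), (p, 34), (r, 11), (w, 40)}
π[G, A]: project onto (G, A) → {(11, r), (34, a), (34, c), (34, n), (34, p), (40, w), (5, a)}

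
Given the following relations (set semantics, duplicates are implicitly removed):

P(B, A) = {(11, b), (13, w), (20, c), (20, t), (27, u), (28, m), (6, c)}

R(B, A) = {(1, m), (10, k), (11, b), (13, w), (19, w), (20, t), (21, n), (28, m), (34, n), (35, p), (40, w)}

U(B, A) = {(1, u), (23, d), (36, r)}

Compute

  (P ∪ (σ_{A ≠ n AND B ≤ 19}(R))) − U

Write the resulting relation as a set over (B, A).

{(1, m), (10, k), (11, b), (13, w), (19, w), (20, c), (20, t), (27, u), (28, m), (6, c)}

Apply σ_{A ≠ n AND B ≤ 19}; surviving tuples: {(1, m), (10, k), (11, b), (13, w), (19, w)}
Union: {(11, b), (13, w), (20, c), (20, t), (27, u), (28, m), (6, c)} with {(1, m), (10, k), (11, b), (13, w), (19, w)} → {(1, m), (10, k), (11, b), (13, w), (19, w), (20, c), (20, t), (27, u), (28, m), (6, c)}
Difference: {(1, m), (10, k), (11, b), (13, w), (19, w), (20, c), (20, t), (27, u), (28, m), (6, c)} with {(1, u), (23, d), (36, r)} → {(1, m), (10, k), (11, b), (13, w), (19, w), (20, c), (20, t), (27, u), (28, m), (6, c)}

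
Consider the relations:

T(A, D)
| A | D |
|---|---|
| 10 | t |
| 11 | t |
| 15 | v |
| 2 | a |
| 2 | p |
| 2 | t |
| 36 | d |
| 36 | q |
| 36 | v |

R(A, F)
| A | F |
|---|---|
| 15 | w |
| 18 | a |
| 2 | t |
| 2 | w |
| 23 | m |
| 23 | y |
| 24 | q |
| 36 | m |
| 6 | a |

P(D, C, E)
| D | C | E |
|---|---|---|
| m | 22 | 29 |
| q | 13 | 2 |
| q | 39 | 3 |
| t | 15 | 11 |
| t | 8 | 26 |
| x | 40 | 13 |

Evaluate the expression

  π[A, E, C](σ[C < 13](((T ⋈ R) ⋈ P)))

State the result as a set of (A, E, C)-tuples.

{(2, 26, 8)}

Natural join on A: {(15, v, w), (2, a, t), (2, a, w), (2, p, t), (2, p, w), (2, t, t), (2, t, w), (36, d, m), (36, q, m), (36, v, m)}
Natural join on D: {(2, t, t, 15, 11), (2, t, t, 8, 26), (2, t, w, 15, 11), (2, t, w, 8, 26), (36, q, m, 13, 2), (36, q, m, 39, 3)}
Filtering on C < 13 leaves {(2, t, t, 8, 26), (2, t, w, 8, 26)}.
Keep only column(s) A, E, C (1 duplicate(s) eliminated): {(2, 26, 8)}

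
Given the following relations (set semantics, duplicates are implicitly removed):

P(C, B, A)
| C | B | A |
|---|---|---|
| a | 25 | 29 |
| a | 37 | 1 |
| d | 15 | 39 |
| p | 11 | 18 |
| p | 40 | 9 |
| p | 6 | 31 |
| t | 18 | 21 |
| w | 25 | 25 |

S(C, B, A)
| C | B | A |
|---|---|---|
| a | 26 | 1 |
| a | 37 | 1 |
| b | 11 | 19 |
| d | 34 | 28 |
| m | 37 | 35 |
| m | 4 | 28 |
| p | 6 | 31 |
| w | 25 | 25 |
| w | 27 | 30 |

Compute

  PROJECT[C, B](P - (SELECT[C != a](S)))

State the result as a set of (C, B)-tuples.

{(a, 25), (a, 37), (d, 15), (p, 11), (p, 40), (t, 18)}

Selection C != a: {(b, 11, 19), (d, 34, 28), (m, 37, 35), (m, 4, 28), (p, 6, 31), (w, 25, 25), (w, 27, 30)}
Set difference of the two operands is {(a, 25, 29), (a, 37, 1), (d, 15, 39), (p, 11, 18), (p, 40, 9), (t, 18, 21)}.
Keep only column(s) C, B: {(a, 25), (a, 37), (d, 15), (p, 11), (p, 40), (t, 18)}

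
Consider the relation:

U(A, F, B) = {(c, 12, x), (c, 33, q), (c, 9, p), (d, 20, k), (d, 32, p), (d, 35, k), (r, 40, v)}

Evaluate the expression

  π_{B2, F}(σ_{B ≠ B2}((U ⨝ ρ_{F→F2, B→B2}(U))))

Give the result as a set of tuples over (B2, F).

{(k, 32), (p, 12), (p, 20), (p, 33), (p, 35), (q, 12), (q, 9), (x, 33), (x, 9)}

ρ[F→F2, B→B2]: schema becomes (A, F2, B2); tuples unchanged.
Natural join on A: {(c, 12, x, 12, x), (c, 12, x, 33, q), (c, 12, x, 9, p), (c, 33, q, 12, x), (c, 33, q, 33, q), (c, 33, q, 9, p), (c, 9, p, 12, x), (c, 9, p, 33, q), (c, 9, p, 9, p), (d, 20, k, 20, k), (d, 20, k, 32, p), (d, 20, k, 35, k), (d, 32, p, 20, k), (d, 32, p, 32, p), (d, 32, p, 35, k), (d, 35, k, 20, k), (d, 35, k, 32, p), (d, 35, k, 35, k), (r, 40, v, 40, v)}
Selection B ≠ B2: {(c, 12, x, 33, q), (c, 12, x, 9, p), (c, 33, q, 12, x), (c, 33, q, 9, p), (c, 9, p, 12, x), (c, 9, p, 33, q), (d, 20, k, 32, p), (d, 32, p, 20, k), (d, 32, p, 35, k), (d, 35, k, 32, p)}
Projecting to B2, F (1 duplicate(s) eliminated): {(k, 32), (p, 12), (p, 20), (p, 33), (p, 35), (q, 12), (q, 9), (x, 33), (x, 9)}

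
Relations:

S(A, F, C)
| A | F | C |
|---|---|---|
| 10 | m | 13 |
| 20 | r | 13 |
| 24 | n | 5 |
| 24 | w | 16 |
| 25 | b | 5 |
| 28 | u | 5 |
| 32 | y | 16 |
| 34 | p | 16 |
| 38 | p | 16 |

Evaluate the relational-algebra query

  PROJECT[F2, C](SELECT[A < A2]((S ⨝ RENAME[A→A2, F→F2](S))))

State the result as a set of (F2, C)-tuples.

ρ[A→A2, F→F2]: schema becomes (A2, F2, C); tuples unchanged.
S ⋈ RENAME[A→A2, F→F2](S) (natural join on C): {(10, m, 13, 10, m), (10, m, 13, 20, r), (20, r, 13, 10, m), (20, r, 13, 20, r), (24, n, 5, 24, n), (24, n, 5, 25, b), (24, n, 5, 28, u), (24, w, 16, 24, w), (24, w, 16, 32, y), (24, w, 16, 34, p), (24, w, 16, 38, p), (25, b, 5, 24, n), (25, b, 5, 25, b), (25, b, 5, 28, u), (28, u, 5, 24, n), (28, u, 5, 25, b), (28, u, 5, 28, u), (32, y, 16, 24, w), (32, y, 16, 32, y), (32, y, 16, 34, p), (32, y, 16, 38, p), (34, p, 16, 24, w), (34, p, 16, 32, y), (34, p, 16, 34, p), (34, p, 16, 38, p), (38, p, 16, 24, w), (38, p, 16, 32, y), (38, p, 16, 34, p), (38, p, 16, 38, p)}
Apply σ_{A < A2}; surviving tuples: {(10, m, 13, 20, r), (24, n, 5, 25, b), (24, n, 5, 28, u), (24, w, 16, 32, y), (24, w, 16, 34, p), (24, w, 16, 38, p), (25, b, 5, 28, u), (32, y, 16, 34, p), (32, y, 16, 38, p), (34, p, 16, 38, p)}
Keep only column(s) F2, C (5 duplicate(s) eliminated): {(b, 5), (p, 16), (r, 13), (u, 5), (y, 16)}

{(b, 5), (p, 16), (r, 13), (u, 5), (y, 16)}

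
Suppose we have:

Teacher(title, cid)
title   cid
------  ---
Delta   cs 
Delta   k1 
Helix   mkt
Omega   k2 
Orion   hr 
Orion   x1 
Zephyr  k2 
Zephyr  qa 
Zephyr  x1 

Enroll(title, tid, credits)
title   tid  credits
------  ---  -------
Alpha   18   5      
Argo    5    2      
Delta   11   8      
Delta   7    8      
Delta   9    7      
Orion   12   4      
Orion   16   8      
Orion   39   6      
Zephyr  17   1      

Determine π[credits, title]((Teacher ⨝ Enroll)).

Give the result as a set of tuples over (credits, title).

Joining Teacher and Enroll on title yields {(Delta, cs, 11, 8), (Delta, cs, 7, 8), (Delta, cs, 9, 7), (Delta, k1, 11, 8), (Delta, k1, 7, 8), (Delta, k1, 9, 7), (Orion, hr, 12, 4), (Orion, hr, 16, 8), (Orion, hr, 39, 6), (Orion, x1, 12, 4), (Orion, x1, 16, 8), (Orion, x1, 39, 6), (Zephyr, k2, 17, 1), (Zephyr, qa, 17, 1), (Zephyr, x1, 17, 1)}.
π[credits, title]: project onto (credits, title) (9 duplicate(s) eliminated) → {(1, Zephyr), (4, Orion), (6, Orion), (7, Delta), (8, Delta), (8, Orion)}

{(1, Zephyr), (4, Orion), (6, Orion), (7, Delta), (8, Delta), (8, Orion)}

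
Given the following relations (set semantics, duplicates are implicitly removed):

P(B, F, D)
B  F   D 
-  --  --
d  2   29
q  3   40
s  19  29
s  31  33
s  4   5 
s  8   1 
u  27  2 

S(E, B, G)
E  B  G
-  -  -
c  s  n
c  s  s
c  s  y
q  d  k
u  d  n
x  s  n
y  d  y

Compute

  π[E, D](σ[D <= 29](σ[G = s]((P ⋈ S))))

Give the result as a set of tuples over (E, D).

Joining P and S on B yields {(d, 2, 29, q, k), (d, 2, 29, u, n), (d, 2, 29, y, y), (s, 19, 29, c, n), (s, 19, 29, c, s), (s, 19, 29, c, y), (s, 19, 29, x, n), (s, 31, 33, c, n), (s, 31, 33, c, s), (s, 31, 33, c, y), (s, 31, 33, x, n), (s, 4, 5, c, n), (s, 4, 5, c, s), (s, 4, 5, c, y), (s, 4, 5, x, n), (s, 8, 1, c, n), (s, 8, 1, c, s), (s, 8, 1, c, y), (s, 8, 1, x, n)}.
Filtering on G = s leaves {(s, 19, 29, c, s), (s, 31, 33, c, s), (s, 4, 5, c, s), (s, 8, 1, c, s)}.
Filtering on D <= 29 leaves {(s, 19, 29, c, s), (s, 4, 5, c, s), (s, 8, 1, c, s)}.
Projecting to E, D: {(c, 1), (c, 29), (c, 5)}

{(c, 1), (c, 29), (c, 5)}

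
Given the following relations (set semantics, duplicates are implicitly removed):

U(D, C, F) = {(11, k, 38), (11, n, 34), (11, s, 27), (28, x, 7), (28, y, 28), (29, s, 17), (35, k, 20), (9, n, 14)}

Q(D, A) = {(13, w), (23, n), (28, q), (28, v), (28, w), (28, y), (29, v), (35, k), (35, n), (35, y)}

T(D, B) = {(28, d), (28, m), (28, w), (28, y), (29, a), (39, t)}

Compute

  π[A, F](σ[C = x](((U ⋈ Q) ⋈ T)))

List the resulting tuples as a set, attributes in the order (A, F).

{(q, 7), (v, 7), (w, 7), (y, 7)}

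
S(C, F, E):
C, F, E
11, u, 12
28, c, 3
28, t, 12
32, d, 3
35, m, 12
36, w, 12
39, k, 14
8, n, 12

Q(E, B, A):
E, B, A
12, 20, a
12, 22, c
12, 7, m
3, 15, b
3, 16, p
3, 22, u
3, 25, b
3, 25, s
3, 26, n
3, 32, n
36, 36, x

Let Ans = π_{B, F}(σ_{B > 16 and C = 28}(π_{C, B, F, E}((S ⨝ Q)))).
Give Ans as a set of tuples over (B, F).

{(20, t), (22, c), (22, t), (25, c), (26, c), (32, c)}

Natural join on E: {(11, u, 12, 20, a), (11, u, 12, 22, c), (11, u, 12, 7, m), (28, c, 3, 15, b), (28, c, 3, 16, p), (28, c, 3, 22, u), (28, c, 3, 25, b), (28, c, 3, 25, s), (28, c, 3, 26, n), (28, c, 3, 32, n), (28, t, 12, 20, a), (28, t, 12, 22, c), (28, t, 12, 7, m), (32, d, 3, 15, b), (32, d, 3, 16, p), (32, d, 3, 22, u), (32, d, 3, 25, b), (32, d, 3, 25, s), (32, d, 3, 26, n), (32, d, 3, 32, n), (35, m, 12, 20, a), (35, m, 12, 22, c), (35, m, 12, 7, m), (36, w, 12, 20, a), (36, w, 12, 22, c), (36, w, 12, 7, m), (8, n, 12, 20, a), (8, n, 12, 22, c), (8, n, 12, 7, m)}
π_{C, B, F, E} gives {(11, 20, u, 12), (11, 22, u, 12), (11, 7, u, 12), (28, 15, c, 3), (28, 16, c, 3), (28, 20, t, 12), (28, 22, c, 3), (28, 22, t, 12), (28, 25, c, 3), (28, 26, c, 3), (28, 32, c, 3), (28, 7, t, 12), (32, 15, d, 3), (32, 16, d, 3), (32, 22, d, 3), (32, 25, d, 3), (32, 26, d, 3), (32, 32, d, 3), (35, 20, m, 12), (35, 22, m, 12), (35, 7, m, 12), (36, 20, w, 12), (36, 22, w, 12), (36, 7, w, 12), (8, 20, n, 12), (8, 22, n, 12), (8, 7, n, 12)} (2 duplicate(s) eliminated).
Apply σ_{B > 16 and C = 28}; surviving tuples: {(28, 20, t, 12), (28, 22, c, 3), (28, 22, t, 12), (28, 25, c, 3), (28, 26, c, 3), (28, 32, c, 3)}
π_{B, F} gives {(20, t), (22, c), (22, t), (25, c), (26, c), (32, c)}.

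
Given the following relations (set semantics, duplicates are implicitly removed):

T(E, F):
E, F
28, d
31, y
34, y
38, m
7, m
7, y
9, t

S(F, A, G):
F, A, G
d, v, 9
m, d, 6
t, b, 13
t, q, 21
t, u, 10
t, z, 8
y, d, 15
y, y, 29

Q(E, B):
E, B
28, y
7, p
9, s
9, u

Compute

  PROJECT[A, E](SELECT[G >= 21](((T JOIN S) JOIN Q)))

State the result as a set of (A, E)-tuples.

{(q, 9), (y, 7)}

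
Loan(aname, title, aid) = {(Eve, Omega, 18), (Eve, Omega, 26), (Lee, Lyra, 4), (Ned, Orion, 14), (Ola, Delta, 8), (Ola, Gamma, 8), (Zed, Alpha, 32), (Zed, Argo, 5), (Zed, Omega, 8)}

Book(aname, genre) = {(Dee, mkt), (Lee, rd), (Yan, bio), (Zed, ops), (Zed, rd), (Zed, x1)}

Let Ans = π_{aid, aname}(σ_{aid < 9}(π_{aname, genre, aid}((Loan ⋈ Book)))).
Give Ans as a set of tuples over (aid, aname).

{(4, Lee), (5, Zed), (8, Zed)}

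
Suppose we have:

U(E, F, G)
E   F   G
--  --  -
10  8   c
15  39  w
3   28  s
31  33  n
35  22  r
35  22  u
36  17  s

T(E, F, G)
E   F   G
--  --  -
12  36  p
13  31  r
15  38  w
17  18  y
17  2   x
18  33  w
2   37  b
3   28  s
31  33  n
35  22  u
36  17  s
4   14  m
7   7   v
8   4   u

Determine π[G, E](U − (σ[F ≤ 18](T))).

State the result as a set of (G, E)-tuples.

Apply σ_{F ≤ 18}; surviving tuples: {(17, 18, y), (17, 2, x), (36, 17, s), (4, 14, m), (7, 7, v), (8, 4, u)}
Taking the difference: {(10, 8, c), (15, 39, w), (3, 28, s), (31, 33, n), (35, 22, r), (35, 22, u)}
Keep only column(s) G, E: {(c, 10), (n, 31), (r, 35), (s, 3), (u, 35), (w, 15)}

{(c, 10), (n, 31), (r, 35), (s, 3), (u, 35), (w, 15)}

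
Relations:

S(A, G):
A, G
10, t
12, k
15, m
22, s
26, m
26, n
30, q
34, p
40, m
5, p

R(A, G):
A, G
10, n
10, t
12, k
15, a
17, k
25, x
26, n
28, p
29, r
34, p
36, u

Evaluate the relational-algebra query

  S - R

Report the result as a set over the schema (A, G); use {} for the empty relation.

{(15, m), (22, s), (26, m), (30, q), (40, m), (5, p)}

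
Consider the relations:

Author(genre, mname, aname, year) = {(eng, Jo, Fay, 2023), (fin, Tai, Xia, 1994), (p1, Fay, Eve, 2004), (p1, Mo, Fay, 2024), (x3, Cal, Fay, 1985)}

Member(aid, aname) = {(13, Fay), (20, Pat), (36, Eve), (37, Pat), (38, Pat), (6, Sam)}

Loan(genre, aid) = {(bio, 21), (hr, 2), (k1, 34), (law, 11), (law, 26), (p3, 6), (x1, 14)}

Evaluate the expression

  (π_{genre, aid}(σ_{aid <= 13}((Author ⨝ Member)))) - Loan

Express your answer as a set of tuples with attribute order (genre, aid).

Natural join on aname: {(eng, Jo, Fay, 2023, 13), (p1, Fay, Eve, 2004, 36), (p1, Mo, Fay, 2024, 13), (x3, Cal, Fay, 1985, 13)}
Selection aid <= 13: {(eng, Jo, Fay, 2023, 13), (p1, Mo, Fay, 2024, 13), (x3, Cal, Fay, 1985, 13)}
Projecting to genre, aid: {(eng, 13), (p1, 13), (x3, 13)}
Set difference of the two operands is {(eng, 13), (p1, 13), (x3, 13)}.

{(eng, 13), (p1, 13), (x3, 13)}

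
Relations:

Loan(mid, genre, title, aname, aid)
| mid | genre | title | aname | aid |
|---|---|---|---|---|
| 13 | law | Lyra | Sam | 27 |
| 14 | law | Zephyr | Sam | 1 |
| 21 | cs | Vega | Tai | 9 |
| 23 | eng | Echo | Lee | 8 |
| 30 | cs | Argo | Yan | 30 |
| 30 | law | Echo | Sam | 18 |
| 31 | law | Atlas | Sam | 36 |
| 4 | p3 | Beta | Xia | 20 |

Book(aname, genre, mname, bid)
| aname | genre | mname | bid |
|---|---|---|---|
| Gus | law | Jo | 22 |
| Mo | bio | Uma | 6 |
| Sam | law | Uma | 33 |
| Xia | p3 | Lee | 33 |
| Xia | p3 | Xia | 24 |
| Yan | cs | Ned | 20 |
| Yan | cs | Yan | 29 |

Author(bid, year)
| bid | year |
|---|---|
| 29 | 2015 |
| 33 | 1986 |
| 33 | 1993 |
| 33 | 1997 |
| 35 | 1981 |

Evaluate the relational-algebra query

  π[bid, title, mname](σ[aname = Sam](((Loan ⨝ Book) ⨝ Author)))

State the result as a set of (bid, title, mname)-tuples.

Loan ⋈ Book (natural join on genre, aname): {(13, law, Lyra, Sam, 27, Uma, 33), (14, law, Zephyr, Sam, 1, Uma, 33), (30, cs, Argo, Yan, 30, Ned, 20), (30, cs, Argo, Yan, 30, Yan, 29), (30, law, Echo, Sam, 18, Uma, 33), (31, law, Atlas, Sam, 36, Uma, 33), (4, p3, Beta, Xia, 20, Lee, 33), (4, p3, Beta, Xia, 20, Xia, 24)}
(Loan ⨝ Book) ⋈ Author (natural join on bid): {(13, law, Lyra, Sam, 27, Uma, 33, 1986), (13, law, Lyra, Sam, 27, Uma, 33, 1993), (13, law, Lyra, Sam, 27, Uma, 33, 1997), (14, law, Zephyr, Sam, 1, Uma, 33, 1986), (14, law, Zephyr, Sam, 1, Uma, 33, 1993), (14, law, Zephyr, Sam, 1, Uma, 33, 1997), (30, cs, Argo, Yan, 30, Yan, 29, 2015), (30, law, Echo, Sam, 18, Uma, 33, 1986), (30, law, Echo, Sam, 18, Uma, 33, 1993), (30, law, Echo, Sam, 18, Uma, 33, 1997), (31, law, Atlas, Sam, 36, Uma, 33, 1986), (31, law, Atlas, Sam, 36, Uma, 33, 1993), (31, law, Atlas, Sam, 36, Uma, 33, 1997), (4, p3, Beta, Xia, 20, Lee, 33, 1986), (4, p3, Beta, Xia, 20, Lee, 33, 1993), (4, p3, Beta, Xia, 20, Lee, 33, 1997)}
σ[aname = Sam]: keep tuples satisfying aname = Sam → {(13, law, Lyra, Sam, 27, Uma, 33, 1986), (13, law, Lyra, Sam, 27, Uma, 33, 1993), (13, law, Lyra, Sam, 27, Uma, 33, 1997), (14, law, Zephyr, Sam, 1, Uma, 33, 1986), (14, law, Zephyr, Sam, 1, Uma, 33, 1993), (14, law, Zephyr, Sam, 1, Uma, 33, 1997), (30, law, Echo, Sam, 18, Uma, 33, 1986), (30, law, Echo, Sam, 18, Uma, 33, 1993), (30, law, Echo, Sam, 18, Uma, 33, 1997), (31, law, Atlas, Sam, 36, Uma, 33, 1986), (31, law, Atlas, Sam, 36, Uma, 33, 1993), (31, law, Atlas, Sam, 36, Uma, 33, 1997)}
π[bid, title, mname]: project onto (bid, title, mname) (8 duplicate(s) eliminated) → {(33, Atlas, Uma), (33, Echo, Uma), (33, Lyra, Uma), (33, Zephyr, Uma)}

{(33, Atlas, Uma), (33, Echo, Uma), (33, Lyra, Uma), (33, Zephyr, Uma)}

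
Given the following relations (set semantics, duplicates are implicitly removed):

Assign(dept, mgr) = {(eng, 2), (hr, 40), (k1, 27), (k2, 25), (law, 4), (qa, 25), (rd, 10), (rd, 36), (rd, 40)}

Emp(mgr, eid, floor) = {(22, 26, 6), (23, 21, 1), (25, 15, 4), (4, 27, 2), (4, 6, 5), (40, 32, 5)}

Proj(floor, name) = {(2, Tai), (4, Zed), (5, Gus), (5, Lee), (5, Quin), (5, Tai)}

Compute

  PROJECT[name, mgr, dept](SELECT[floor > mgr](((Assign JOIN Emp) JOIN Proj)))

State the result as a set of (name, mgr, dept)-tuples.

Assign ⋈ Emp (natural join on mgr): {(hr, 40, 32, 5), (k2, 25, 15, 4), (law, 4, 27, 2), (law, 4, 6, 5), (qa, 25, 15, 4), (rd, 40, 32, 5)}
(Assign JOIN Emp) ⋈ Proj (natural join on floor): {(hr, 40, 32, 5, Gus), (hr, 40, 32, 5, Lee), (hr, 40, 32, 5, Quin), (hr, 40, 32, 5, Tai), (k2, 25, 15, 4, Zed), (law, 4, 27, 2, Tai), (law, 4, 6, 5, Gus), (law, 4, 6, 5, Lee), (law, 4, 6, 5, Quin), (law, 4, 6, 5, Tai), (qa, 25, 15, 4, Zed), (rd, 40, 32, 5, Gus), (rd, 40, 32, 5, Lee), (rd, 40, 32, 5, Quin), (rd, 40, 32, 5, Tai)}
σ[floor > mgr]: keep tuples satisfying floor > mgr → {(law, 4, 6, 5, Gus), (law, 4, 6, 5, Lee), (law, 4, 6, 5, Quin), (law, 4, 6, 5, Tai)}
Keep only column(s) name, mgr, dept: {(Gus, 4, law), (Lee, 4, law), (Quin, 4, law), (Tai, 4, law)}

{(Gus, 4, law), (Lee, 4, law), (Quin, 4, law), (Tai, 4, law)}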